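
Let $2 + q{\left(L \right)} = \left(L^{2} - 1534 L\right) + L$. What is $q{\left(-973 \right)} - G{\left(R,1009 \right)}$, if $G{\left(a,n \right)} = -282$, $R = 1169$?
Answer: $2438618$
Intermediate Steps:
$q{\left(L \right)} = -2 + L^{2} - 1533 L$ ($q{\left(L \right)} = -2 + \left(\left(L^{2} - 1534 L\right) + L\right) = -2 + \left(L^{2} - 1533 L\right) = -2 + L^{2} - 1533 L$)
$q{\left(-973 \right)} - G{\left(R,1009 \right)} = \left(-2 + \left(-973\right)^{2} - -1491609\right) - -282 = \left(-2 + 946729 + 1491609\right) + 282 = 2438336 + 282 = 2438618$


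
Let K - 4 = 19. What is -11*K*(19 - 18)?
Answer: -253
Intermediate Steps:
K = 23 (K = 4 + 19 = 23)
-11*K*(19 - 18) = -253*(19 - 18) = -253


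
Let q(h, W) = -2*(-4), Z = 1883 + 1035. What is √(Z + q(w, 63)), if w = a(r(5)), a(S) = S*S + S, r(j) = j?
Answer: √2926 ≈ 54.093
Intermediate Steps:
Z = 2918
a(S) = S + S² (a(S) = S² + S = S + S²)
w = 30 (w = 5*(1 + 5) = 5*6 = 30)
q(h, W) = 8
√(Z + q(w, 63)) = √(2918 + 8) = √2926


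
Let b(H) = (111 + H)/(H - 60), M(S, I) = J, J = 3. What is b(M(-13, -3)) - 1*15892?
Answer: -15894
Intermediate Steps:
M(S, I) = 3
b(H) = (111 + H)/(-60 + H)
b(M(-13, -3)) - 1*15892 = (111 + 3)/(-60 + 3) - 1*15892 = 114/(-57) - 15892 = -1/57*114 - 15892 = -2 - 15892 = -15894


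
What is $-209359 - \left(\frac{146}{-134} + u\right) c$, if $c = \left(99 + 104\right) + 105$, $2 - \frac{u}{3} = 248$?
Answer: $\frac{1224799}{67} \approx 18281.0$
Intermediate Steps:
$u = -738$ ($u = 6 - 744 = -738$)
$c = 308$ ($c = 203 + 105 = 308$)
$-209359 - \left(\frac{146}{-134} + u\right) c = -209359 - \left(\frac{146}{-134} - 738\right) 308 = -209359 - \left(146 \left(- \frac{1}{134}\right) - 738\right) 308 = -209359 - \left(- \frac{73}{67} - 738\right) 308 = -209359 - \left(- \frac{49519}{67}\right) 308 = -209359 - - \frac{15251852}{67} = -209359 + \frac{15251852}{67} = \frac{1224799}{67}$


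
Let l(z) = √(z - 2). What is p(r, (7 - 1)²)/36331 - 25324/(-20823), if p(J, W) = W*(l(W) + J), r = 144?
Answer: 1027992676/756520413 + 36*√34/36331 ≈ 1.3646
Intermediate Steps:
l(z) = √(-2 + z)
p(J, W) = W*(J + √(-2 + W)) (p(J, W) = W*(√(-2 + W) + J) = W*(J + √(-2 + W)))
p(r, (7 - 1)²)/36331 - 25324/(-20823) = ((7 - 1)²*(144 + √(-2 + (7 - 1)²)))/36331 - 25324/(-20823) = (6²*(144 + √(-2 + 6²)))*(1/36331) - 25324*(-1/20823) = (36*(144 + √(-2 + 36)))*(1/36331) + 25324/20823 = (36*(144 + √34))*(1/36331) + 25324/20823 = (5184 + 36*√34)*(1/36331) + 25324/20823 = (5184/36331 + 36*√34/36331) + 25324/20823 = 1027992676/756520413 + 36*√34/36331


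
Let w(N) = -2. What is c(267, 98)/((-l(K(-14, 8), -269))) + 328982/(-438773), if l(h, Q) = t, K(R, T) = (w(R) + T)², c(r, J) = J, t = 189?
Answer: -15025336/11846871 ≈ -1.2683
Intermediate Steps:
K(R, T) = (-2 + T)²
l(h, Q) = 189
c(267, 98)/((-l(K(-14, 8), -269))) + 328982/(-438773) = 98/((-1*189)) + 328982/(-438773) = 98/(-189) + 328982*(-1/438773) = 98*(-1/189) - 328982/438773 = -14/27 - 328982/438773 = -15025336/11846871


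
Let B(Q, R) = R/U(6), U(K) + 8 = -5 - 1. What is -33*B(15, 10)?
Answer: 165/7 ≈ 23.571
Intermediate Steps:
U(K) = -14 (U(K) = -8 + (-5 - 1) = -8 - 6 = -14)
B(Q, R) = -R/14 (B(Q, R) = R/(-14) = R*(-1/14) = -R/14)
-33*B(15, 10) = -(-33)*10/14 = -33*(-5/7) = 165/7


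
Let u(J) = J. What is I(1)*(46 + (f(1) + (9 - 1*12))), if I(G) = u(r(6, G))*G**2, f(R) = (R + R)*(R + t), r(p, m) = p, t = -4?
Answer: 222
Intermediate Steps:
f(R) = 2*R*(-4 + R) (f(R) = (R + R)*(R - 4) = (2*R)*(-4 + R) = 2*R*(-4 + R))
I(G) = 6*G**2
I(1)*(46 + (f(1) + (9 - 1*12))) = (6*1**2)*(46 + (2*1*(-4 + 1) + (9 - 1*12))) = (6*1)*(46 + (2*1*(-3) + (9 - 12))) = 6*(46 + (-6 - 3)) = 6*(46 - 9) = 6*37 = 222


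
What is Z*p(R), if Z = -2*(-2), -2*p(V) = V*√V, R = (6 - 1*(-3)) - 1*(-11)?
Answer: -80*√5 ≈ -178.89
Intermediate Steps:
R = 20 (R = (6 + 3) + 11 = 9 + 11 = 20)
p(V) = -V^(3/2)/2 (p(V) = -V*√V/2 = -V^(3/2)/2)
Z = 4
Z*p(R) = 4*(-20*√5) = -80*√5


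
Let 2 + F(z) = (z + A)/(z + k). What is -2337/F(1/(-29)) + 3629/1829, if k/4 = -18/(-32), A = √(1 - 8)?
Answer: 40738982183/47360126 + 17417661*I*√7/90629 ≈ 860.2 + 508.48*I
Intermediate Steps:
A = I*√7 (A = √(-7) = I*√7 ≈ 2.6458*I)
k = 9/4 (k = 4*(-18/(-32)) = 4*(-18*(-1/32)) = 4*(9/16) = 9/4 ≈ 2.2500)
F(z) = -2 + (z + I*√7)/(9/4 + z) (F(z) = -2 + (z + I*√7)/(z + 9/4) = -2 + (z + I*√7)/(9/4 + z))
-2337/F(1/(-29)) + 3629/1829 = -2337*(9 + 4/(-29))/(2*(-9 - 2/(-29) + 2*I*√7)) + 3629/1829 = -2337*(9 + 4*(-1/29))/(2*(-9 - 2*(-1/29) + 2*I*√7)) + 3629*(1/1829) = -2337*(9 - 4/29)/(2*(-9 + 2/29 + 2*I*√7)) + 3629/1829 = -2337*257/(58*(-259/29 + 2*I*√7)) + 3629/1829 = -2337/(-518/257 + 116*I*√7/257) + 3629/1829 = 3629/1829 - 2337/(-518/257 + 116*I*√7/257)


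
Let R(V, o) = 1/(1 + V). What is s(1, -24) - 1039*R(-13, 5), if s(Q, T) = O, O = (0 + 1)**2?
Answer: 1051/12 ≈ 87.583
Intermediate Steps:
O = 1 (O = 1**2 = 1)
s(Q, T) = 1
s(1, -24) - 1039*R(-13, 5) = 1 - 1039/(1 - 13) = 1 - 1039/(-12) = 1 - 1039*(-1/12) = 1 + 1039/12 = 1051/12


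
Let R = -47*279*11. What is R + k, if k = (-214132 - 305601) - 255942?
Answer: -919918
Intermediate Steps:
k = -775675 (k = -519733 - 255942 = -775675)
R = -144243 (R = -13113*11 = -144243)
R + k = -144243 - 775675 = -919918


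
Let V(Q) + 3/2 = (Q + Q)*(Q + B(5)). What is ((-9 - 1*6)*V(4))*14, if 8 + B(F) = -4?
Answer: 13755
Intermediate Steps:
B(F) = -12 (B(F) = -8 - 4 = -12)
V(Q) = -3/2 + 2*Q*(-12 + Q) (V(Q) = -3/2 + (Q + Q)*(Q - 12) = -3/2 + (2*Q)*(-12 + Q) = -3/2 + 2*Q*(-12 + Q))
((-9 - 1*6)*V(4))*14 = ((-9 - 1*6)*(-3/2 - 24*4 + 2*4²))*14 = ((-9 - 6)*(-3/2 - 96 + 2*16))*14 = -15*(-3/2 - 96 + 32)*14 = -15*(-131/2)*14 = (1965/2)*14 = 13755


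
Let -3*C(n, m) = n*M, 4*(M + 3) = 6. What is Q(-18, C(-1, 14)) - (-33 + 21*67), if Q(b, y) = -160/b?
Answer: -12286/9 ≈ -1365.1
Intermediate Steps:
M = -3/2 (M = -3 + (¼)*6 = -3 + 3/2 = -3/2 ≈ -1.5000)
C(n, m) = n/2 (C(n, m) = -n*(-3)/(3*2) = -(-1)*n/2 = n/2)
Q(-18, C(-1, 14)) - (-33 + 21*67) = -160/(-18) - (-33 + 21*67) = -160*(-1/18) - (-33 + 1407) = 80/9 - 1*1374 = 80/9 - 1374 = -12286/9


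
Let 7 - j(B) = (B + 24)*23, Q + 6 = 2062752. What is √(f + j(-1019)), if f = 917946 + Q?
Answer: 8*√46931 ≈ 1733.1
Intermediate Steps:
Q = 2062746 (Q = -6 + 2062752 = 2062746)
f = 2980692 (f = 917946 + 2062746 = 2980692)
j(B) = -545 - 23*B (j(B) = 7 - (B + 24)*23 = 7 - (24 + B)*23 = 7 - (552 + 23*B) = 7 + (-552 - 23*B) = -545 - 23*B)
√(f + j(-1019)) = √(2980692 + (-545 - 23*(-1019))) = √(2980692 + (-545 + 23437)) = √(2980692 + 22892) = √3003584 = 8*√46931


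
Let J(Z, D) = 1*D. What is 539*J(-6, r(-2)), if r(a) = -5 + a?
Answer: -3773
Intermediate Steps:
J(Z, D) = D
539*J(-6, r(-2)) = 539*(-5 - 2) = 539*(-7) = -3773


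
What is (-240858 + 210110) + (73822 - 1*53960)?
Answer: -10886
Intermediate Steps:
(-240858 + 210110) + (73822 - 1*53960) = -30748 + (73822 - 53960) = -30748 + 19862 = -10886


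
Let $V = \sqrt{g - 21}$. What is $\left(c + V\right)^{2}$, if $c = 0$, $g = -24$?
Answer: $-45$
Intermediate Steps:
$V = 3 i \sqrt{5}$ ($V = \sqrt{-24 - 21} = \sqrt{-45} = 3 i \sqrt{5} \approx 6.7082 i$)
$\left(c + V\right)^{2} = \left(0 + 3 i \sqrt{5}\right)^{2} = \left(3 i \sqrt{5}\right)^{2} = -45$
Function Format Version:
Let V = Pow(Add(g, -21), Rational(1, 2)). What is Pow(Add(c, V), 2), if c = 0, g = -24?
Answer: -45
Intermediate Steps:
V = Mul(3, I, Pow(5, Rational(1, 2))) (V = Pow(Add(-24, -21), Rational(1, 2)) = Pow(-45, Rational(1, 2)) = Mul(3, I, Pow(5, Rational(1, 2))) ≈ Mul(6.7082, I))
Pow(Add(c, V), 2) = Pow(Add(0, Mul(3, I, Pow(5, Rational(1, 2)))), 2) = Pow(Mul(3, I, Pow(5, Rational(1, 2))), 2) = -45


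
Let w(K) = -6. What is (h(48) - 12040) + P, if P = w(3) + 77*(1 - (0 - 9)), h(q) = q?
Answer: -11228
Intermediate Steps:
P = 764 (P = -6 + 77*(1 - (0 - 9)) = -6 + 77*(1 - 1*(-9)) = -6 + 77*(1 + 9) = -6 + 77*10 = -6 + 770 = 764)
(h(48) - 12040) + P = (48 - 12040) + 764 = -11992 + 764 = -11228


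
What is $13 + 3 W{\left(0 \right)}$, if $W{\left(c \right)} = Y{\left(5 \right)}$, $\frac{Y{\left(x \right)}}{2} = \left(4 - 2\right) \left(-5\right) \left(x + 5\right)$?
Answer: $-587$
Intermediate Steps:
$Y{\left(x \right)} = -100 - 20 x$ ($Y{\left(x \right)} = 2 \left(4 - 2\right) \left(-5\right) \left(x + 5\right) = 2 \cdot 2 \left(-5\right) \left(5 + x\right) = 2 \left(- 10 \left(5 + x\right)\right) = 2 \left(-50 - 10 x\right) = -100 - 20 x$)
$W{\left(c \right)} = -200$ ($W{\left(c \right)} = -100 - 100 = -200$)
$13 + 3 W{\left(0 \right)} = 13 + 3 \left(-200\right) = 13 - 600 = -587$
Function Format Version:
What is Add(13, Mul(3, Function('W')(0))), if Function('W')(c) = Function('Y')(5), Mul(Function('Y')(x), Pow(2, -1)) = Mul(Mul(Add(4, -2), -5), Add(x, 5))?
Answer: -587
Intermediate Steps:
Function('Y')(x) = Add(-100, Mul(-20, x)) (Function('Y')(x) = Mul(2, Mul(Mul(Add(4, -2), -5), Add(x, 5))) = Mul(2, Mul(Mul(2, -5), Add(5, x))) = Mul(2, Mul(-10, Add(5, x))) = Mul(2, Add(-50, Mul(-10, x))) = Add(-100, Mul(-20, x)))
Function('W')(c) = -200 (Function('W')(c) = Add(-100, Mul(-20, 5)) = Add(-100, -100) = -200)
Add(13, Mul(3, Function('W')(0))) = Add(13, Mul(3, -200)) = Add(13, -600) = -587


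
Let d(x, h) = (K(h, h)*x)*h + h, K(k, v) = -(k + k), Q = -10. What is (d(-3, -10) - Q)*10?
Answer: 6000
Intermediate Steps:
K(k, v) = -2*k
d(x, h) = h - 2*x*h² (d(x, h) = ((-2*h)*x)*h + h = (-2*h*x)*h + h = -2*x*h² + h = h - 2*x*h²)
(d(-3, -10) - Q)*10 = (-10*(1 - 2*(-10)*(-3)) - 1*(-10))*10 = (-10*(1 - 60) + 10)*10 = (-10*(-59) + 10)*10 = (590 + 10)*10 = 600*10 = 6000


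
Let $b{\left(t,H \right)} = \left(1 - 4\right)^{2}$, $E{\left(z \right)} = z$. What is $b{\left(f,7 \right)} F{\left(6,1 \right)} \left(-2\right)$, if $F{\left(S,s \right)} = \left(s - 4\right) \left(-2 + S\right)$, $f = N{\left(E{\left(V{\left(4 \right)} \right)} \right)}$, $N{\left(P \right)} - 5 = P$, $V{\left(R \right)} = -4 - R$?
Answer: $216$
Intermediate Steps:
$N{\left(P \right)} = 5 + P$
$f = -3$ ($f = 5 - 8 = -3$)
$F{\left(S,s \right)} = \left(-4 + s\right) \left(-2 + S\right)$
$b{\left(t,H \right)} = 9$ ($b{\left(t,H \right)} = \left(-3\right)^{2} = 9$)
$b{\left(f,7 \right)} F{\left(6,1 \right)} \left(-2\right) = 9 \left(8 - 24 - 2 + 6 \cdot 1\right) \left(-2\right) = 9 \left(8 - 24 - 2 + 6\right) \left(-2\right) = 9 \left(-12\right) \left(-2\right) = \left(-108\right) \left(-2\right) = 216$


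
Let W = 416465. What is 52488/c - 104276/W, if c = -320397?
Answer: -36052924/87041185 ≈ -0.41421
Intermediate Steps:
52488/c - 104276/W = 52488/(-320397) - 104276/416465 = 52488*(-1/320397) - 104276*1/416465 = -17496/106799 - 104276/416465 = -36052924/87041185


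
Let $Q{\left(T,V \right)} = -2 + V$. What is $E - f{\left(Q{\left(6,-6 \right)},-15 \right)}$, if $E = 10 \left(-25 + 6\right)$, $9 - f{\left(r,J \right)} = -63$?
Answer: $-262$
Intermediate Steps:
$f{\left(r,J \right)} = 72$ ($f{\left(r,J \right)} = 9 - -63 = 9 + 63 = 72$)
$E = -190$ ($E = 10 \left(-19\right) = -190$)
$E - f{\left(Q{\left(6,-6 \right)},-15 \right)} = -190 - 72 = -262$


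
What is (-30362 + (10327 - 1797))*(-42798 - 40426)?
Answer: 1816946368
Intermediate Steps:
(-30362 + (10327 - 1797))*(-42798 - 40426) = (-30362 + 8530)*(-83224) = -21832*(-83224) = 1816946368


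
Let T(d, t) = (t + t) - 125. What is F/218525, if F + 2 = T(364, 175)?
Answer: 223/218525 ≈ 0.0010205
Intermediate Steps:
T(d, t) = -125 + 2*t (T(d, t) = 2*t - 125 = -125 + 2*t)
F = 223 (F = -2 + (-125 + 2*175) = -2 + (-125 + 350) = -2 + 225 = 223)
F/218525 = 223/218525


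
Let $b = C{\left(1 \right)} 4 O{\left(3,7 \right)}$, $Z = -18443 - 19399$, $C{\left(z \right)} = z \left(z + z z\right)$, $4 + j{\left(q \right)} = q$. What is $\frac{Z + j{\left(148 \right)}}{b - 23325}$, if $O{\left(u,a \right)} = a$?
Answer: $\frac{37698}{23269} \approx 1.6201$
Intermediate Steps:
$j{\left(q \right)} = -4 + q$
$C{\left(z \right)} = z \left(z + z^{2}\right)$
$Z = -37842$ ($Z = -18443 - 19399 = -37842$)
$b = 56$ ($b = 1^{2} \left(1 + 1\right) 4 \cdot 7 = 1 \cdot 2 \cdot 4 \cdot 7 = 2 \cdot 4 \cdot 7 = 8 \cdot 7 = 56$)
$\frac{Z + j{\left(148 \right)}}{b - 23325} = \frac{-37842 + \left(-4 + 148\right)}{56 - 23325} = \frac{-37842 + 144}{-23269} = \left(-37698\right) \left(- \frac{1}{23269}\right) = \frac{37698}{23269}$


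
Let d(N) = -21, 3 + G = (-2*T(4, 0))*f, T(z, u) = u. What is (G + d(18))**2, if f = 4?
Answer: 576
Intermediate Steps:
G = -3 (G = -3 - 2*0*4 = -3 + 0*4 = -3 + 0 = -3)
(G + d(18))**2 = (-3 - 21)**2 = (-24)**2 = 576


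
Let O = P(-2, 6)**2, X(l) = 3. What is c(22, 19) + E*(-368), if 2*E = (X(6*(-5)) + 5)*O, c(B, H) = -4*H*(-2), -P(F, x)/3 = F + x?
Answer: -211816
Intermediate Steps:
P(F, x) = -3*F - 3*x (P(F, x) = -3*(F + x) = -3*F - 3*x)
c(B, H) = 8*H
O = 144 (O = (-3*(-2) - 3*6)**2 = (6 - 18)**2 = (-12)**2 = 144)
E = 576 (E = ((3 + 5)*144)/2 = (8*144)/2 = (1/2)*1152 = 576)
c(22, 19) + E*(-368) = 8*19 + 576*(-368) = 152 - 211968 = -211816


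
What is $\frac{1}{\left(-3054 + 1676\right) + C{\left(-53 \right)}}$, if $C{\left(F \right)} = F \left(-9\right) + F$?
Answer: $- \frac{1}{954} \approx -0.0010482$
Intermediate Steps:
$C{\left(F \right)} = - 8 F$ ($C{\left(F \right)} = - 9 F + F = - 8 F$)
$\frac{1}{\left(-3054 + 1676\right) + C{\left(-53 \right)}} = \frac{1}{\left(-3054 + 1676\right) - -424} = \frac{1}{-1378 + 424} = \frac{1}{-954} = - \frac{1}{954}$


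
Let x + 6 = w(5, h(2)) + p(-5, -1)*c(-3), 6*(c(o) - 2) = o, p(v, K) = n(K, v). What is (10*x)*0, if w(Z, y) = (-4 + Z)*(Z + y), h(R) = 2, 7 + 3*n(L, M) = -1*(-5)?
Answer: 0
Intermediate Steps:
n(L, M) = -2/3 (n(L, M) = -7/3 + (-1*(-5))/3 = -7/3 + (1/3)*5 = -7/3 + 5/3 = -2/3)
p(v, K) = -2/3
c(o) = 2 + o/6
x = 0 (x = -6 + ((5**2 - 4*5 - 4*2 + 5*2) - 2*(2 + (1/6)*(-3))/3) = -6 + ((25 - 20 - 8 + 10) - 2*(2 - 1/2)/3) = -6 + (7 - 2/3*3/2) = -6 + (7 - 1) = -6 + 6 = 0)
(10*x)*0 = (10*0)*0 = 0*0 = 0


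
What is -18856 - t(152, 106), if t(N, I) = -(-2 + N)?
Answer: -18706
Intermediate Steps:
t(N, I) = 2 - N
-18856 - t(152, 106) = -18856 - (2 - 1*152) = -18856 - (2 - 152) = -18856 - 1*(-150) = -18856 + 150 = -18706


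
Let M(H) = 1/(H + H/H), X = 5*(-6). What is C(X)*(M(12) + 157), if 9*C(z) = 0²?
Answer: 0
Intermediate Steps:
X = -30
C(z) = 0 (C(z) = (⅑)*0² = (⅑)*0 = 0)
M(H) = 1/(1 + H) (M(H) = 1/(H + 1) = 1/(1 + H))
C(X)*(M(12) + 157) = 0*(1/(1 + 12) + 157) = 0*(1/13 + 157) = 0*(2042/13) = 0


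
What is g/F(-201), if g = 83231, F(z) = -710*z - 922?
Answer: 83231/141788 ≈ 0.58701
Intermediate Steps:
F(z) = -922 - 710*z
g/F(-201) = 83231/(-922 - 710*(-201)) = 83231/(-922 + 142710) = 83231/141788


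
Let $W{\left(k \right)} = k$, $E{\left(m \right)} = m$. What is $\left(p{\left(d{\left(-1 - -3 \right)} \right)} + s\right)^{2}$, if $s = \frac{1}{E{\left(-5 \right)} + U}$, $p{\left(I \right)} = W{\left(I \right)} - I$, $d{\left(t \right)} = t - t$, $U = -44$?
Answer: $\frac{1}{2401} \approx 0.00041649$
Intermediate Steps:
$d{\left(t \right)} = 0$
$p{\left(I \right)} = 0$ ($p{\left(I \right)} = I - I = 0$)
$s = - \frac{1}{49}$ ($s = \frac{1}{-5 - 44} = \frac{1}{-49} = - \frac{1}{49} \approx -0.020408$)
$\left(p{\left(d{\left(-1 - -3 \right)} \right)} + s\right)^{2} = \left(0 - \frac{1}{49}\right)^{2} = \left(- \frac{1}{49}\right)^{2} = \frac{1}{2401}$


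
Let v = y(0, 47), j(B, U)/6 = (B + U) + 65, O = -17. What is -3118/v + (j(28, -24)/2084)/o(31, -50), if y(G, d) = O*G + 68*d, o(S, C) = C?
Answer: -40777343/41627900 ≈ -0.97957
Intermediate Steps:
j(B, U) = 390 + 6*B + 6*U (j(B, U) = 6*((B + U) + 65) = 6*(65 + B + U) = 390 + 6*B + 6*U)
y(G, d) = -17*G + 68*d
v = 3196 (v = -17*0 + 68*47 = 0 + 3196 = 3196)
-3118/v + (j(28, -24)/2084)/o(31, -50) = -3118/3196 + ((390 + 6*28 + 6*(-24))/2084)/(-50) = -3118*1/3196 + ((390 + 168 - 144)*(1/2084))*(-1/50) = -1559/1598 + (414*(1/2084))*(-1/50) = -1559/1598 + (207/1042)*(-1/50) = -1559/1598 - 207/52100 = -40777343/41627900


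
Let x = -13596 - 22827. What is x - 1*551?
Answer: -36974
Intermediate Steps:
x = -36423
x - 1*551 = -36423 - 1*551 = -36423 - 551 = -36974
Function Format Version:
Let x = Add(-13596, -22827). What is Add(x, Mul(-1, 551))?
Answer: -36974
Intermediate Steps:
x = -36423
Add(x, Mul(-1, 551)) = Add(-36423, Mul(-1, 551)) = Add(-36423, -551) = -36974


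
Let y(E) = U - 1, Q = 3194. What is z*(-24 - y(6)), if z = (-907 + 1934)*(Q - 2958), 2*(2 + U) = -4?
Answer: -4605068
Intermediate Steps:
U = -4 (U = -2 + (1/2)*(-4) = -2 - 2 = -4)
y(E) = -5 (y(E) = -4 - 1 = -5)
z = 242372 (z = (-907 + 1934)*(3194 - 2958) = 1027*236 = 242372)
z*(-24 - y(6)) = 242372*(-24 - 1*(-5)) = 242372*(-24 + 5) = 242372*(-19) = -4605068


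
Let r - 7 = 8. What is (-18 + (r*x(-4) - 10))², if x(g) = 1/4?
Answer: 9409/16 ≈ 588.06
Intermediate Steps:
r = 15 (r = 7 + 8 = 15)
x(g) = ¼
(-18 + (r*x(-4) - 10))² = (-18 + (15*(¼) - 10))² = (-18 + (15/4 - 10))² = (-18 - 25/4)² = (-97/4)² = 9409/16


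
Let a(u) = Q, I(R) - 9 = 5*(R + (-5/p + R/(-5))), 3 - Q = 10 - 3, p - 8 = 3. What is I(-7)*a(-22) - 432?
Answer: -3816/11 ≈ -346.91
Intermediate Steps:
p = 11 (p = 8 + 3 = 11)
Q = -4 (Q = 3 - (10 - 3) = 3 - 1*7 = 3 - 7 = -4)
I(R) = 74/11 + 4*R (I(R) = 9 + 5*(R + (-5/11 + R/(-5))) = 9 + 5*(R + (-5*1/11 + R*(-⅕))) = 9 + 5*(R + (-5/11 - R/5)) = 9 + 5*(-5/11 + 4*R/5) = 9 + (-25/11 + 4*R) = 74/11 + 4*R)
a(u) = -4
I(-7)*a(-22) - 432 = (74/11 + 4*(-7))*(-4) - 432 = (74/11 - 28)*(-4) - 432 = -234/11*(-4) - 432 = 936/11 - 432 = -3816/11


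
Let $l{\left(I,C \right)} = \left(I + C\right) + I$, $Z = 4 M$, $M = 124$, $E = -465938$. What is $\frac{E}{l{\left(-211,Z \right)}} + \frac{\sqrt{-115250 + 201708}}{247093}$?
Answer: $- \frac{232969}{37} + \frac{\sqrt{86458}}{247093} \approx -6296.5$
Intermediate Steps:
$Z = 496$ ($Z = 4 \cdot 124 = 496$)
$l{\left(I,C \right)} = C + 2 I$ ($l{\left(I,C \right)} = \left(C + I\right) + I = C + 2 I$)
$\frac{E}{l{\left(-211,Z \right)}} + \frac{\sqrt{-115250 + 201708}}{247093} = - \frac{465938}{496 + 2 \left(-211\right)} + \frac{\sqrt{-115250 + 201708}}{247093} = - \frac{465938}{496 - 422} + \sqrt{86458} \cdot \frac{1}{247093} = - \frac{465938}{74} + \frac{\sqrt{86458}}{247093} = \left(-465938\right) \frac{1}{74} + \frac{\sqrt{86458}}{247093} = - \frac{232969}{37} + \frac{\sqrt{86458}}{247093}$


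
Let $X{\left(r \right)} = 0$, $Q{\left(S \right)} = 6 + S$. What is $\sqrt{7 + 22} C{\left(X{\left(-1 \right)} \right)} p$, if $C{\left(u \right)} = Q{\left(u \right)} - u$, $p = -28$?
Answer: $- 168 \sqrt{29} \approx -904.71$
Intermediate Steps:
$C{\left(u \right)} = 6$ ($C{\left(u \right)} = \left(6 + u\right) - u = 6$)
$\sqrt{7 + 22} C{\left(X{\left(-1 \right)} \right)} p = \sqrt{7 + 22} \cdot 6 \left(-28\right) = \sqrt{29} \cdot 6 \left(-28\right) = 6 \sqrt{29} \left(-28\right) = - 168 \sqrt{29}$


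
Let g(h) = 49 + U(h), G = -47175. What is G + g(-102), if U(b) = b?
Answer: -47228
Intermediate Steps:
g(h) = 49 + h
G + g(-102) = -47175 + (49 - 102) = -47175 - 53 = -47228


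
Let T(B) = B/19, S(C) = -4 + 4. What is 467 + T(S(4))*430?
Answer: 467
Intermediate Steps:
S(C) = 0
T(B) = B/19 (T(B) = B*(1/19) = B/19)
467 + T(S(4))*430 = 467 + ((1/19)*0)*430 = 467 + 0*430 = 467 + 0 = 467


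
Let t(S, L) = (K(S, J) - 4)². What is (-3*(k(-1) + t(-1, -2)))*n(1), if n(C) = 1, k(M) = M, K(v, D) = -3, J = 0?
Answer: -144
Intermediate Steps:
t(S, L) = 49 (t(S, L) = (-3 - 4)² = (-7)² = 49)
(-3*(k(-1) + t(-1, -2)))*n(1) = -3*(-1 + 49)*1 = -3*48*1 = -144*1 = -144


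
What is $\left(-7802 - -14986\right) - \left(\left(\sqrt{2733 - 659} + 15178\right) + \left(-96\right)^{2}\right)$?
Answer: $-17210 - \sqrt{2074} \approx -17256.0$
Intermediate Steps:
$\left(-7802 - -14986\right) - \left(\left(\sqrt{2733 - 659} + 15178\right) + \left(-96\right)^{2}\right) = \left(-7802 + 14986\right) - \left(\left(\sqrt{2074} + 15178\right) + 9216\right) = 7184 - \left(\left(15178 + \sqrt{2074}\right) + 9216\right) = 7184 - \left(24394 + \sqrt{2074}\right) = -17210 - \sqrt{2074}$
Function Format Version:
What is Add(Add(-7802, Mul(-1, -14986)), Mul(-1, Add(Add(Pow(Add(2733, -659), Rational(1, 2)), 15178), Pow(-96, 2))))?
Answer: Add(-17210, Mul(-1, Pow(2074, Rational(1, 2)))) ≈ -17256.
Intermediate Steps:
Add(Add(-7802, Mul(-1, -14986)), Mul(-1, Add(Add(Pow(Add(2733, -659), Rational(1, 2)), 15178), Pow(-96, 2)))) = Add(Add(-7802, 14986), Mul(-1, Add(Add(Pow(2074, Rational(1, 2)), 15178), 9216))) = Add(7184, Mul(-1, Add(Add(15178, Pow(2074, Rational(1, 2))), 9216))) = Add(7184, Mul(-1, Add(24394, Pow(2074, Rational(1, 2))))) = Add(7184, Add(-24394, Mul(-1, Pow(2074, Rational(1, 2))))) = Add(-17210, Mul(-1, Pow(2074, Rational(1, 2))))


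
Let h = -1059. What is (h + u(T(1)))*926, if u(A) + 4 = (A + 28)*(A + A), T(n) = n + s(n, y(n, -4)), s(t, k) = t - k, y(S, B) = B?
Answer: -606530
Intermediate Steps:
T(n) = 4 + 2*n (T(n) = n + (n - 1*(-4)) = n + (n + 4) = n + (4 + n) = 4 + 2*n)
u(A) = -4 + 2*A*(28 + A) (u(A) = -4 + (A + 28)*(A + A) = -4 + (28 + A)*(2*A) = -4 + 2*A*(28 + A))
(h + u(T(1)))*926 = (-1059 + (-4 + 2*(4 + 2*1)² + 56*(4 + 2*1)))*926 = (-1059 + (-4 + 2*(4 + 2)² + 56*(4 + 2)))*926 = (-1059 + (-4 + 2*6² + 56*6))*926 = (-1059 + (-4 + 2*36 + 336))*926 = (-1059 + (-4 + 72 + 336))*926 = (-1059 + 404)*926 = -655*926 = -606530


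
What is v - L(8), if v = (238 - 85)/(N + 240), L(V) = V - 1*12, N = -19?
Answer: 61/13 ≈ 4.6923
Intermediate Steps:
L(V) = -12 + V (L(V) = V - 12 = -12 + V)
v = 9/13 (v = (238 - 85)/(-19 + 240) = 153/221 = 153*(1/221) = 9/13 ≈ 0.69231)
v - L(8) = 9/13 - (-12 + 8) = 9/13 - 1*(-4) = 9/13 + 4 = 61/13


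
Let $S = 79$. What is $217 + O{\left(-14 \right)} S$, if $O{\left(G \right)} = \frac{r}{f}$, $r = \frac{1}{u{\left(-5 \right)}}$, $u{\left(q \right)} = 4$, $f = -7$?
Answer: $\frac{5997}{28} \approx 214.18$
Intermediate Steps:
$r = \frac{1}{4} \approx 0.25$
$O{\left(G \right)} = - \frac{1}{28}$ ($O{\left(G \right)} = \frac{1}{4 \left(-7\right)} = \frac{1}{4} \left(- \frac{1}{7}\right) = - \frac{1}{28}$)
$217 + O{\left(-14 \right)} S = 217 - \frac{79}{28} = \frac{5997}{28}$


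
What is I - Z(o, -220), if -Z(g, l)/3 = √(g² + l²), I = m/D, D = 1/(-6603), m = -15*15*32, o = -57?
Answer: 47541600 + 3*√51649 ≈ 4.7542e+7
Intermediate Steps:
m = -7200 (m = -225*32 = -7200)
D = -1/6603 ≈ -0.00015145
I = 47541600 (I = -7200/(-1/6603) = -7200*(-6603) = 47541600)
Z(g, l) = -3*√(g² + l²)
I - Z(o, -220) = 47541600 - (-3)*√((-57)² + (-220)²) = 47541600 - (-3)*√(3249 + 48400) = 47541600 - (-3)*√51649 = 47541600 + 3*√51649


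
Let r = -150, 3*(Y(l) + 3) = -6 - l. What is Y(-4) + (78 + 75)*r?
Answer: -68861/3 ≈ -22954.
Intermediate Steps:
Y(l) = -5 - l/3 (Y(l) = -3 + (-6 - l)/3 = -3 + (-2 - l/3) = -5 - l/3)
Y(-4) + (78 + 75)*r = (-5 - ⅓*(-4)) + (78 + 75)*(-150) = (-5 + 4/3) + 153*(-150) = -11/3 - 22950 = -68861/3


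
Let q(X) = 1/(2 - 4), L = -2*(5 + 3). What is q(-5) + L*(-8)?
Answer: 255/2 ≈ 127.50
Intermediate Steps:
L = -16 (L = -2*8 = -16)
q(X) = -½ (q(X) = 1/(-2) = -½)
q(-5) + L*(-8) = -½ - 16*(-8) = -½ + 128 = 255/2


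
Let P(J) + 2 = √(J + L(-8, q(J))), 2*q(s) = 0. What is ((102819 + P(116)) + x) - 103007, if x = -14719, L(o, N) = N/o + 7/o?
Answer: -14909 + √1842/4 ≈ -14898.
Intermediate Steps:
q(s) = 0 (q(s) = (½)*0 = 0)
L(o, N) = 7/o + N/o
P(J) = -2 + √(-7/8 + J) (P(J) = -2 + √(J + (7 + 0)/(-8)) = -2 + √(J - ⅛*7) = -2 + √(J - 7/8) = -2 + √(-7/8 + J))
((102819 + P(116)) + x) - 103007 = ((102819 + (-2 + √(-14 + 16*116)/4)) - 14719) - 103007 = ((102819 + (-2 + √(-14 + 1856)/4)) - 14719) - 103007 = ((102819 + (-2 + √1842/4)) - 14719) - 103007 = ((102817 + √1842/4) - 14719) - 103007 = (88098 + √1842/4) - 103007 = -14909 + √1842/4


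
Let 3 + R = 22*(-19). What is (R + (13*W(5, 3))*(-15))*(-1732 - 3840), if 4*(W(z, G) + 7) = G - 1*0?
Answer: -4445063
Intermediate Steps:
W(z, G) = -7 + G/4 (W(z, G) = -7 + (G - 1*0)/4 = -7 + (G + 0)/4 = -7 + G/4)
R = -421 (R = -3 + 22*(-19) = -3 - 418 = -421)
(R + (13*W(5, 3))*(-15))*(-1732 - 3840) = (-421 + (13*(-7 + (¼)*3))*(-15))*(-1732 - 3840) = (-421 + (13*(-7 + ¾))*(-15))*(-5572) = (-421 + (13*(-25/4))*(-15))*(-5572) = (-421 - 325/4*(-15))*(-5572) = (-421 + 4875/4)*(-5572) = (3191/4)*(-5572) = -4445063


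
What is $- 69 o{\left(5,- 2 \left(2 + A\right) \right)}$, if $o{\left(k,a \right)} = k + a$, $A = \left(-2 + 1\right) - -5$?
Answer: $483$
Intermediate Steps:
$A = 4$ ($A = -1 + 5 = 4$)
$o{\left(k,a \right)} = a + k$
$- 69 o{\left(5,- 2 \left(2 + A\right) \right)} = - 69 \left(- 2 \left(2 + 4\right) + 5\right) = - 69 \left(\left(-2\right) 6 + 5\right) = - 69 \left(-12 + 5\right) = \left(-69\right) \left(-7\right) = 483$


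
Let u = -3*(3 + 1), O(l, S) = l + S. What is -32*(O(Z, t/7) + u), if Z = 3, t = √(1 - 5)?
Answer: 288 - 64*I/7 ≈ 288.0 - 9.1429*I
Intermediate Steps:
t = 2*I (t = √(-4) = 2*I ≈ 2.0*I)
O(l, S) = S + l
u = -12 (u = -3*4 = -12)
-32*(O(Z, t/7) + u) = -32*(((2*I)/7 + 3) - 12) = -32*(((2*I)*(⅐) + 3) - 12) = -32*((2*I/7 + 3) - 12) = -32*((3 + 2*I/7) - 12) = -32*(-9 + 2*I/7) = 288 - 64*I/7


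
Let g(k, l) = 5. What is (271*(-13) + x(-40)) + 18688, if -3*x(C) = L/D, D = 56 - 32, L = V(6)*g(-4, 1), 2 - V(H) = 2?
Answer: 15165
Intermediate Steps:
V(H) = 0 (V(H) = 2 - 1*2 = 2 - 2 = 0)
L = 0 (L = 0*5 = 0)
D = 24
x(C) = 0 (x(C) = -0/24 = -⅓*0 = 0)
(271*(-13) + x(-40)) + 18688 = (271*(-13) + 0) + 18688 = (-3523 + 0) + 18688 = -3523 + 18688 = 15165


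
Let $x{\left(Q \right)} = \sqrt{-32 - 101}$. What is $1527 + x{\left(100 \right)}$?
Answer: $1527 + i \sqrt{133} \approx 1527.0 + 11.533 i$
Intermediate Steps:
$x{\left(Q \right)} = i \sqrt{133}$ ($x{\left(Q \right)} = \sqrt{-133} = i \sqrt{133}$)
$1527 + x{\left(100 \right)} = 1527 + i \sqrt{133}$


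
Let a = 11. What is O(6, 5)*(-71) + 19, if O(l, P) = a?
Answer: -762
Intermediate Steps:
O(l, P) = 11
O(6, 5)*(-71) + 19 = 11*(-71) + 19 = -781 + 19 = -762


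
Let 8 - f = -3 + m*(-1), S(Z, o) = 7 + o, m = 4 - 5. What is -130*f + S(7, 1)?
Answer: -1292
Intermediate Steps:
m = -1
f = 10 (f = 8 - (-3 - 1*(-1)) = 8 - (-3 + 1) = 8 - 1*(-2) = 8 + 2 = 10)
-130*f + S(7, 1) = -130*10 + (7 + 1) = -1300 + 8 = -1292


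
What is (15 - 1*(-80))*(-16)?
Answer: -1520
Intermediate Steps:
(15 - 1*(-80))*(-16) = (15 + 80)*(-16) = 95*(-16) = -1520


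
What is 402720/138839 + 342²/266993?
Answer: 123762585756/37069041127 ≈ 3.3387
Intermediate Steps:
402720/138839 + 342²/266993 = 402720*(1/138839) + 116964*(1/266993) = 402720/138839 + 116964/266993 = 123762585756/37069041127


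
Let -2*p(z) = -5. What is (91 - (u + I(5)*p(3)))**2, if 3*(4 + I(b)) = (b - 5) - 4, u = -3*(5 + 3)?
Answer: 148225/9 ≈ 16469.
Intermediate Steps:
u = -24 (u = -3*8 = -24)
p(z) = 5/2 (p(z) = -1/2*(-5) = 5/2)
I(b) = -7 + b/3 (I(b) = -4 + ((b - 5) - 4)/3 = -4 + ((-5 + b) - 4)/3 = -4 + (-9 + b)/3 = -4 + (-3 + b/3) = -7 + b/3)
(91 - (u + I(5)*p(3)))**2 = (91 - (-24 + (-7 + (1/3)*5)*(5/2)))**2 = (91 - (-24 + (-7 + 5/3)*(5/2)))**2 = (91 - (-24 - 16/3*5/2))**2 = (91 - (-24 - 40/3))**2 = (91 - 1*(-112/3))**2 = (91 + 112/3)**2 = (385/3)**2 = 148225/9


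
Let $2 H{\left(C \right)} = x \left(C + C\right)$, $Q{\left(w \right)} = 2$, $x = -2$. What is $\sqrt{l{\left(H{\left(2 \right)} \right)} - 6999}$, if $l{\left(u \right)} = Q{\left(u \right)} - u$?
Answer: $3 i \sqrt{777} \approx 83.624 i$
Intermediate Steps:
$H{\left(C \right)} = - 2 C$ ($H{\left(C \right)} = \frac{\left(-2\right) \left(C + C\right)}{2} = \frac{\left(-2\right) 2 C}{2} = \frac{\left(-4\right) C}{2} = - 2 C$)
$l{\left(u \right)} = 2 - u$
$\sqrt{l{\left(H{\left(2 \right)} \right)} - 6999} = \sqrt{\left(2 - \left(-2\right) 2\right) - 6999} = \sqrt{\left(2 - -4\right) - 6999} = \sqrt{\left(2 + 4\right) - 6999} = \sqrt{6 - 6999} = \sqrt{-6993} = 3 i \sqrt{777}$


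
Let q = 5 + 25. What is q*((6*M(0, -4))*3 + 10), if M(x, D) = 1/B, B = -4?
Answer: 165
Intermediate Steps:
M(x, D) = -¼ (M(x, D) = 1/(-4) = -¼)
q = 30
q*((6*M(0, -4))*3 + 10) = 30*((6*(-¼))*3 + 10) = 30*(-3/2*3 + 10) = 30*(-9/2 + 10) = 30*(11/2) = 165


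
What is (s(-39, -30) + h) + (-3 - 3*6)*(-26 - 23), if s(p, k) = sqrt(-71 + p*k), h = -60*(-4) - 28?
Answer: 1241 + sqrt(1099) ≈ 1274.2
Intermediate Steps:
h = 212 (h = 240 - 28 = 212)
s(p, k) = sqrt(-71 + k*p)
(s(-39, -30) + h) + (-3 - 3*6)*(-26 - 23) = (sqrt(-71 - 30*(-39)) + 212) + (-3 - 3*6)*(-26 - 23) = (sqrt(-71 + 1170) + 212) + (-3 - 18)*(-49) = (sqrt(1099) + 212) - 21*(-49) = (212 + sqrt(1099)) + 1029 = 1241 + sqrt(1099)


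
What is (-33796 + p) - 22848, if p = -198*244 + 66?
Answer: -104890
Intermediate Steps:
p = -48246 (p = -48312 + 66 = -48246)
(-33796 + p) - 22848 = (-33796 - 48246) - 22848 = -82042 - 22848 = -104890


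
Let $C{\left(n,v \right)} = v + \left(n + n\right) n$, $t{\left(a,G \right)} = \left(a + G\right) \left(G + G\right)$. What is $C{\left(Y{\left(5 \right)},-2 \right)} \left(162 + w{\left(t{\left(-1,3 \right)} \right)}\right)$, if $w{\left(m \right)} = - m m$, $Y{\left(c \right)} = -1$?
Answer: $0$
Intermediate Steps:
$t{\left(a,G \right)} = 2 G \left(G + a\right)$ ($t{\left(a,G \right)} = \left(G + a\right) 2 G = 2 G \left(G + a\right)$)
$C{\left(n,v \right)} = v + 2 n^{2}$ ($C{\left(n,v \right)} = v + 2 n n = v + 2 n^{2}$)
$w{\left(m \right)} = - m^{2}$
$C{\left(Y{\left(5 \right)},-2 \right)} \left(162 + w{\left(t{\left(-1,3 \right)} \right)}\right) = \left(-2 + 2 \left(-1\right)^{2}\right) \left(162 - \left(2 \cdot 3 \left(3 - 1\right)\right)^{2}\right) = \left(-2 + 2 \cdot 1\right) \left(162 - \left(2 \cdot 3 \cdot 2\right)^{2}\right) = \left(-2 + 2\right) \left(162 - 12^{2}\right) = 0 \left(162 - 144\right) = 0 \cdot 18 = 0$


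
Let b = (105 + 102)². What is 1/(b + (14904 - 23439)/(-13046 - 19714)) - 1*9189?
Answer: -859932209181/93582785 ≈ -9189.0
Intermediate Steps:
b = 42849 (b = 207² = 42849)
1/(b + (14904 - 23439)/(-13046 - 19714)) - 1*9189 = 1/(42849 + (14904 - 23439)/(-13046 - 19714)) - 1*9189 = 1/(42849 - 8535/(-32760)) - 9189 = 1/(42849 - 8535*(-1/32760)) - 9189 = 1/(42849 + 569/2184) - 9189 = 1/(93582785/2184) - 9189 = 2184/93582785 - 9189 = -859932209181/93582785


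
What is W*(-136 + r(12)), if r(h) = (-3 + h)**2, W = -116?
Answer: 6380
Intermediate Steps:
W*(-136 + r(12)) = -116*(-136 + (-3 + 12)**2) = -116*(-136 + 9**2) = -116*(-136 + 81) = -116*(-55) = 6380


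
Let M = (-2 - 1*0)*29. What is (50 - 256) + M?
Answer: -264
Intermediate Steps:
M = -58 (M = (-2 + 0)*29 = -2*29 = -58)
(50 - 256) + M = (50 - 256) - 58 = -206 - 58 = -264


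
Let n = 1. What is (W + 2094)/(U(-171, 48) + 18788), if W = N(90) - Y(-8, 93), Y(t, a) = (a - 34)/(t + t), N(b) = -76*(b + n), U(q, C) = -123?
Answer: -77093/298640 ≈ -0.25815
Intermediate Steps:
N(b) = -76 - 76*b (N(b) = -76*(b + 1) = -76*(1 + b) = -76 - 76*b)
Y(t, a) = (-34 + a)/(2*t) (Y(t, a) = (-34 + a)/((2*t)) = (-34 + a)*(1/(2*t)) = (-34 + a)/(2*t))
W = -110597/16 (W = (-76 - 76*90) - (-34 + 93)/(2*(-8)) = (-76 - 6840) - (-1)*59/(2*8) = -6916 - 1*(-59/16) = -6916 + 59/16 = -110597/16 ≈ -6912.3)
(W + 2094)/(U(-171, 48) + 18788) = (-110597/16 + 2094)/(-123 + 18788) = -77093/16/18665 = -77093/16*1/18665 = -77093/298640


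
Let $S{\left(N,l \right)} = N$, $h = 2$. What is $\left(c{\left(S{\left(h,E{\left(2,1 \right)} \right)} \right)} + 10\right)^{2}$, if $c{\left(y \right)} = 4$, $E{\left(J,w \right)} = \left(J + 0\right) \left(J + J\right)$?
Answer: $196$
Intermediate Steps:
$E{\left(J,w \right)} = 2 J^{2}$ ($E{\left(J,w \right)} = J 2 J = 2 J^{2}$)
$\left(c{\left(S{\left(h,E{\left(2,1 \right)} \right)} \right)} + 10\right)^{2} = \left(4 + 10\right)^{2} = 14^{2} = 196$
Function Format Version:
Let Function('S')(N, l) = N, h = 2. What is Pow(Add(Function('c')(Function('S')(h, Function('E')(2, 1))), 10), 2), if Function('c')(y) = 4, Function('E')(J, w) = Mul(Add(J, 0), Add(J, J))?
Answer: 196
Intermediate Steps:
Function('E')(J, w) = Mul(2, Pow(J, 2)) (Function('E')(J, w) = Mul(J, Mul(2, J)) = Mul(2, Pow(J, 2)))
Pow(Add(Function('c')(Function('S')(h, Function('E')(2, 1))), 10), 2) = Pow(Add(4, 10), 2) = Pow(14, 2) = 196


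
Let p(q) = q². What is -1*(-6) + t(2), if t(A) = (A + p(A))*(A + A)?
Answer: 30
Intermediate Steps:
t(A) = 2*A*(A + A²) (t(A) = (A + A²)*(A + A) = (A + A²)*(2*A) = 2*A*(A + A²))
-1*(-6) + t(2) = -1*(-6) + 2*2²*(1 + 2) = 6 + 2*4*3 = 6 + 24 = 30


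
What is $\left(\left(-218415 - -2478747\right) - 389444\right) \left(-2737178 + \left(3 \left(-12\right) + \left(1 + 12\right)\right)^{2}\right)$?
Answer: $-5119963774312$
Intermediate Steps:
$\left(\left(-218415 - -2478747\right) - 389444\right) \left(-2737178 + \left(3 \left(-12\right) + \left(1 + 12\right)\right)^{2}\right) = \left(\left(-218415 + 2478747\right) - 389444\right) \left(-2737178 + \left(-36 + 13\right)^{2}\right) = \left(2260332 - 389444\right) \left(-2737178 + \left(-23\right)^{2}\right) = 1870888 \left(-2737178 + 529\right) = 1870888 \left(-2736649\right) = -5119963774312$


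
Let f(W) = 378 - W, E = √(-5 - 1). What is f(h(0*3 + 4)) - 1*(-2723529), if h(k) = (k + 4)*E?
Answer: 2723907 - 8*I*√6 ≈ 2.7239e+6 - 19.596*I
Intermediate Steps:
E = I*√6 (E = √(-6) = I*√6 ≈ 2.4495*I)
h(k) = I*√6*(4 + k) (h(k) = (k + 4)*(I*√6) = (4 + k)*(I*√6) = I*√6*(4 + k))
f(h(0*3 + 4)) - 1*(-2723529) = (378 - I*√6*(4 + (0*3 + 4))) - 1*(-2723529) = (378 - I*√6*(4 + (0 + 4))) + 2723529 = (378 - I*√6*(4 + 4)) + 2723529 = (378 - I*√6*8) + 2723529 = (378 - 8*I*√6) + 2723529 = 2723907 - 8*I*√6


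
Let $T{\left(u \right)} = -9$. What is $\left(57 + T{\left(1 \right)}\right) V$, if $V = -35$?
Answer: $-1680$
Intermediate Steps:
$\left(57 + T{\left(1 \right)}\right) V = \left(57 - 9\right) \left(-35\right) = 48 \left(-35\right) = -1680$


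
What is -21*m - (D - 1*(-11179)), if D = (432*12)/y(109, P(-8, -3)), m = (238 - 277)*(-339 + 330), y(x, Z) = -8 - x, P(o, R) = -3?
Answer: -240574/13 ≈ -18506.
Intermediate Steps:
m = 351 (m = -39*(-9) = 351)
D = -576/13 (D = (432*12)/(-8 - 1*109) = 5184/(-8 - 109) = 5184/(-117) = 5184*(-1/117) = -576/13 ≈ -44.308)
-21*m - (D - 1*(-11179)) = -21*351 - (-576/13 - 1*(-11179)) = -7371 - (-576/13 + 11179) = -7371 - 1*144751/13 = -7371 - 144751/13 = -240574/13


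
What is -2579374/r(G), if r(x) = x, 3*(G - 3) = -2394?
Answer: 2579374/795 ≈ 3244.5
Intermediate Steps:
G = -795 (G = 3 + (1/3)*(-2394) = 3 - 798 = -795)
-2579374/r(G) = -2579374/(-795) = -2579374*(-1/795) = 2579374/795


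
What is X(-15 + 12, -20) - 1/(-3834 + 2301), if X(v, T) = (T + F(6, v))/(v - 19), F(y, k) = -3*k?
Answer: 1535/3066 ≈ 0.50065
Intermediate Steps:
X(v, T) = (T - 3*v)/(-19 + v) (X(v, T) = (T - 3*v)/(v - 19) = (T - 3*v)/(-19 + v))
X(-15 + 12, -20) - 1/(-3834 + 2301) = (-20 - 3*(-15 + 12))/(-19 + (-15 + 12)) - 1/(-3834 + 2301) = (-20 - 3*(-3))/(-19 - 3) - 1/(-1533) = (-20 + 9)/(-22) - 1*(-1/1533) = -1/22*(-11) + 1/1533 = 1/2 + 1/1533 = 1535/3066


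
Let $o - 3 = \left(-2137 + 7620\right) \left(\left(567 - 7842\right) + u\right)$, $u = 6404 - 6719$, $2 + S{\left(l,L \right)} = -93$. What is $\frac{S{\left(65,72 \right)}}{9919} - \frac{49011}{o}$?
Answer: $- \frac{1155792252}{137596258891} \approx -0.0083999$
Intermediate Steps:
$S{\left(l,L \right)} = -95$ ($S{\left(l,L \right)} = -2 - 93 = -95$)
$u = -315$ ($u = 6404 - 6719 = -315$)
$o = -41615967$ ($o = 3 + \left(-2137 + 7620\right) \left(\left(567 - 7842\right) - 315\right) = 3 + 5483 \left(-7275 - 315\right) = 3 + 5483 \left(-7590\right) = 3 - 41615970 = -41615967$)
$\frac{S{\left(65,72 \right)}}{9919} - \frac{49011}{o} = - \frac{95}{9919} - \frac{49011}{-41615967} = \left(-95\right) \frac{1}{9919} - - \frac{16337}{13871989} = - \frac{95}{9919} + \frac{16337}{13871989} = - \frac{1155792252}{137596258891}$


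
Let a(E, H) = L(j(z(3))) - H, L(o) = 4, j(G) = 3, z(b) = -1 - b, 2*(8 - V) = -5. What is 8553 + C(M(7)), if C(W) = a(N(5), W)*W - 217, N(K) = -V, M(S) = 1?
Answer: 8339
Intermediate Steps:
V = 21/2 (V = 8 - ½*(-5) = 8 + 5/2 = 21/2 ≈ 10.500)
N(K) = -21/2 (N(K) = -1*21/2 = -21/2)
a(E, H) = 4 - H
C(W) = -217 + W*(4 - W) (C(W) = (4 - W)*W - 217 = W*(4 - W) - 217 = -217 + W*(4 - W))
8553 + C(M(7)) = 8553 + (-217 - 1*1*(-4 + 1)) = 8553 + (-217 - 1*1*(-3)) = 8553 + (-217 + 3) = 8553 - 214 = 8339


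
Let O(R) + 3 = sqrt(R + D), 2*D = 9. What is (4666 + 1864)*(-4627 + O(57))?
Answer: -30233900 + 3265*sqrt(246) ≈ -3.0183e+7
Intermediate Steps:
D = 9/2 (D = (1/2)*9 = 9/2 ≈ 4.5000)
O(R) = -3 + sqrt(9/2 + R) (O(R) = -3 + sqrt(R + 9/2) = -3 + sqrt(9/2 + R))
(4666 + 1864)*(-4627 + O(57)) = (4666 + 1864)*(-4627 + (-3 + sqrt(18 + 4*57)/2)) = 6530*(-4627 + (-3 + sqrt(18 + 228)/2)) = 6530*(-4627 + (-3 + sqrt(246)/2)) = 6530*(-4630 + sqrt(246)/2) = -30233900 + 3265*sqrt(246)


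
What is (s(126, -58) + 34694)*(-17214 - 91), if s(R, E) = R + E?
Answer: -601556410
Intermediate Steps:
s(R, E) = E + R
(s(126, -58) + 34694)*(-17214 - 91) = ((-58 + 126) + 34694)*(-17214 - 91) = (68 + 34694)*(-17305) = 34762*(-17305) = -601556410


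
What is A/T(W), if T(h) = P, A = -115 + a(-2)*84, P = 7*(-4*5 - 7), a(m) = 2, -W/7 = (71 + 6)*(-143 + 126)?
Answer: -53/189 ≈ -0.28042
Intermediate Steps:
W = 9163 (W = -7*(71 + 6)*(-143 + 126) = -539*(-17) = -7*(-1309) = 9163)
P = -189 (P = 7*(-20 - 7) = 7*(-27) = -189)
A = 53 (A = -115 + 2*84 = -115 + 168 = 53)
T(h) = -189
A/T(W) = 53/(-189) = 53*(-1/189) = -53/189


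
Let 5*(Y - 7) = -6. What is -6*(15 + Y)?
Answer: -624/5 ≈ -124.80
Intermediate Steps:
Y = 29/5 (Y = 7 + (⅕)*(-6) = 7 - 6/5 = 29/5 ≈ 5.8000)
-6*(15 + Y) = -6*(15 + 29/5) = -6*104/5 = -624/5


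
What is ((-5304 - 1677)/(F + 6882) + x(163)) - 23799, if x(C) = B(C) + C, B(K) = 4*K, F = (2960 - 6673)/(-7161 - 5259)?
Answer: -1964716572572/85478153 ≈ -22985.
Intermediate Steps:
F = 3713/12420 (F = -3713/(-12420) = -3713*(-1/12420) = 3713/12420 ≈ 0.29895)
x(C) = 5*C (x(C) = 4*C + C = 5*C)
((-5304 - 1677)/(F + 6882) + x(163)) - 23799 = ((-5304 - 1677)/(3713/12420 + 6882) + 5*163) - 23799 = (-6981/85478153/12420 + 815) - 23799 = (-6981*12420/85478153 + 815) - 23799 = (-86704020/85478153 + 815) - 23799 = 69577990675/85478153 - 23799 = -1964716572572/85478153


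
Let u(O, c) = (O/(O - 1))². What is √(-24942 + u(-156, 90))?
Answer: I*√614771022/157 ≈ 157.93*I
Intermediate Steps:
u(O, c) = O²/(-1 + O)² (u(O, c) = (O/(-1 + O))² = O²/(-1 + O)²)
√(-24942 + u(-156, 90)) = √(-24942 + (-156)²/(-1 - 156)²) = √(-24942 + 24336/(-157)²) = √(-24942 + 24336*(1/24649)) = √(-24942 + 24336/24649) = √(-614771022/24649) = I*√614771022/157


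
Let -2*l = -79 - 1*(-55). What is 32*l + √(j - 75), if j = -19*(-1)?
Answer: 384 + 2*I*√14 ≈ 384.0 + 7.4833*I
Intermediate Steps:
j = 19
l = 12 (l = -(-79 - 1*(-55))/2 = -(-79 + 55)/2 = -½*(-24) = 12)
32*l + √(j - 75) = 32*12 + √(19 - 75) = 384 + √(-56) = 384 + 2*I*√14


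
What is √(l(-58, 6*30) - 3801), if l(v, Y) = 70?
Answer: I*√3731 ≈ 61.082*I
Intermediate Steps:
√(l(-58, 6*30) - 3801) = √(70 - 3801) = √(-3731) = I*√3731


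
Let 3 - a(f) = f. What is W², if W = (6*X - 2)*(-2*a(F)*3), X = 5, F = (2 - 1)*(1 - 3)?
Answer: 705600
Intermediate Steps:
F = -2 (F = 1*(-2) = -2)
a(f) = 3 - f
W = -840 (W = (6*5 - 2)*(-2*(3 - 1*(-2))*3) = (30 - 2)*(-2*(3 + 2)*3) = 28*(-2*5*3) = 28*(-10*3) = 28*(-30) = -840)
W² = (-840)² = 705600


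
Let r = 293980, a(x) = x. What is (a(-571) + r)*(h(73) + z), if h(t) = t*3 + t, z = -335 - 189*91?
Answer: -5058957978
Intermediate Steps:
z = -17534 (z = -335 - 17199 = -17534)
h(t) = 4*t (h(t) = 3*t + t = 4*t)
(a(-571) + r)*(h(73) + z) = (-571 + 293980)*(4*73 - 17534) = 293409*(292 - 17534) = 293409*(-17242) = -5058957978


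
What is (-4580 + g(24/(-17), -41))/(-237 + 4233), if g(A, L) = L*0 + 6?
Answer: -2287/1998 ≈ -1.1446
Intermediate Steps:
g(A, L) = 6 (g(A, L) = 0 + 6 = 6)
(-4580 + g(24/(-17), -41))/(-237 + 4233) = (-4580 + 6)/(-237 + 4233) = -4574/3996 = -4574*1/3996 = -2287/1998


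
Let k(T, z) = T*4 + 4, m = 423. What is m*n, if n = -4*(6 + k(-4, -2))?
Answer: 10152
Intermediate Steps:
k(T, z) = 4 + 4*T (k(T, z) = 4*T + 4 = 4 + 4*T)
n = 24 (n = -4*(6 + (4 + 4*(-4))) = -4*(6 + (4 - 16)) = -4*(6 - 12) = -4*(-6) = 24)
m*n = 423*24 = 10152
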